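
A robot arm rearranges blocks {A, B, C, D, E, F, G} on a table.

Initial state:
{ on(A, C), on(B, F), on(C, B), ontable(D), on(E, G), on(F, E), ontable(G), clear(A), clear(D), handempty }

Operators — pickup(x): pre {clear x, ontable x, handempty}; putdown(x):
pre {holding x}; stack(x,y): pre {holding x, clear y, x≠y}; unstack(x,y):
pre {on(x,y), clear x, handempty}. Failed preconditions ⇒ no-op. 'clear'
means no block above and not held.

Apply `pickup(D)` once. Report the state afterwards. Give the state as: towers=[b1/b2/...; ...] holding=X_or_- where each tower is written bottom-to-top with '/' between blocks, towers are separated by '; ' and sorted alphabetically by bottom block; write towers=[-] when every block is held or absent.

before: towers=[D; G/E/F/B/C/A] holding=-
pre[pickup(D)]: clear(D) ok, ontable(D) ok, handempty ok
all met → apply pickup(D)
after:  towers=[G/E/F/B/C/A] holding=D

towers=[G/E/F/B/C/A] holding=D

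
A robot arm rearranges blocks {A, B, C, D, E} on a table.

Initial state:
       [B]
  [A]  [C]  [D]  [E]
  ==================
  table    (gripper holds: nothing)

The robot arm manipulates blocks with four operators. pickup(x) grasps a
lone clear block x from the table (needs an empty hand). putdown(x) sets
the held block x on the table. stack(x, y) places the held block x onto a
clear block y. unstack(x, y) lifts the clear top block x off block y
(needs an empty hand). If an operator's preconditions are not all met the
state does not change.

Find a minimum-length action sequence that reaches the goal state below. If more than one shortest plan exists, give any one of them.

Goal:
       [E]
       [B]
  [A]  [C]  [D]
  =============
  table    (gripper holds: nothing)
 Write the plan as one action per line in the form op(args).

pickup(E)
stack(E, B)

step 1 (pickup(E)): towers=[A; C/B; D] holding=E
step 2 (stack(E, B)): towers=[A; C/B/E; D] holding=-
goal check: towers=[A; C/B/E; D] holding=- — reached (length 2, optimal by BFS)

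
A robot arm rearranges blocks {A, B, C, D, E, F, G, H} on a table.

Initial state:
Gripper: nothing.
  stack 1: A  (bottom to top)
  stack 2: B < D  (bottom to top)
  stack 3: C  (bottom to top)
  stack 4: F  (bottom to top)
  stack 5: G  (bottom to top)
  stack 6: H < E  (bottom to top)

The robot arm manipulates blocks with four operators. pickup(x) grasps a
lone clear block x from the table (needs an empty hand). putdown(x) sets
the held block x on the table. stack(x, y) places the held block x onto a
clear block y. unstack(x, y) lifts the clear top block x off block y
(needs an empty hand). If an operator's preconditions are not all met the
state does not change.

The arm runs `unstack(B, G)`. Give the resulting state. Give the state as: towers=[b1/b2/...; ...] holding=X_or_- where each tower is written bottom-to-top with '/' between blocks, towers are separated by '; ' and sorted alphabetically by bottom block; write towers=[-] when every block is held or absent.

towers=[A; B/D; C; F; G; H/E] holding=-

before: towers=[A; B/D; C; F; G; H/E] holding=-
pre[unstack(B, G)]: on(B,G) ✗, clear(B) ✗, handempty ✓
on(B,G), clear(B) unmet → unstack(B, G) is a no-op
after:  towers=[A; B/D; C; F; G; H/E] holding=-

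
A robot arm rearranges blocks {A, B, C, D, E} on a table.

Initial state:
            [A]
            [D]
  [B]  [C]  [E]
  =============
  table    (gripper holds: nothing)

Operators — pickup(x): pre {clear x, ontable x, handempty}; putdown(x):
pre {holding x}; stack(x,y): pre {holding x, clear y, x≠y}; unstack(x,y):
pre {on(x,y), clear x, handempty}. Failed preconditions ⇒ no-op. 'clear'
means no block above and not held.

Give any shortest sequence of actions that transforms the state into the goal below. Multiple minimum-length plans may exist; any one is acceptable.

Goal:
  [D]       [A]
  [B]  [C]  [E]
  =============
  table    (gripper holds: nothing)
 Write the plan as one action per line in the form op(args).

step 1 (unstack(A, D)): towers=[B; C; E/D] holding=A
step 2 (putdown(A)): towers=[A; B; C; E/D] holding=-
step 3 (unstack(D, E)): towers=[A; B; C; E] holding=D
step 4 (stack(D, B)): towers=[A; B/D; C; E] holding=-
step 5 (pickup(A)): towers=[B/D; C; E] holding=A
step 6 (stack(A, E)): towers=[B/D; C; E/A] holding=-
goal check: towers=[B/D; C; E/A] holding=- — reached (length 6, optimal by BFS)

unstack(A, D)
putdown(A)
unstack(D, E)
stack(D, B)
pickup(A)
stack(A, E)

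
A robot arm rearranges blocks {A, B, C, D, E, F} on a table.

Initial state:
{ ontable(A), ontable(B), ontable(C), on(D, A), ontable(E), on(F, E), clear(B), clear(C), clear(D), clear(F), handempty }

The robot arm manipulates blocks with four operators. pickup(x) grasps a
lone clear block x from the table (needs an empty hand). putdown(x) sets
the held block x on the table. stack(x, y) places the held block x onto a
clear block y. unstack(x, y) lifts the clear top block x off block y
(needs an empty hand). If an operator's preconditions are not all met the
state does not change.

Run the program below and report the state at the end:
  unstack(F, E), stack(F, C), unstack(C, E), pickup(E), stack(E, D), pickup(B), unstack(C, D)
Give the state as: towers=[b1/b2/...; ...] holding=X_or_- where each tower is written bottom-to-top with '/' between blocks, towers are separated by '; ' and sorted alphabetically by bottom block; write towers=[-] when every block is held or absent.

towers=[A/D/E; C/F] holding=B

step 1 (unstack(F, E)): towers=[A/D; B; C; E] holding=F
step 2 (stack(F, C)): towers=[A/D; B; C/F; E] holding=-
step 3 (unstack(C, E)) [no-op]: towers=[A/D; B; C/F; E] holding=-
step 4 (pickup(E)): towers=[A/D; B; C/F] holding=E
step 5 (stack(E, D)): towers=[A/D/E; B; C/F] holding=-
step 6 (pickup(B)): towers=[A/D/E; C/F] holding=B
step 7 (unstack(C, D)) [no-op]: towers=[A/D/E; C/F] holding=B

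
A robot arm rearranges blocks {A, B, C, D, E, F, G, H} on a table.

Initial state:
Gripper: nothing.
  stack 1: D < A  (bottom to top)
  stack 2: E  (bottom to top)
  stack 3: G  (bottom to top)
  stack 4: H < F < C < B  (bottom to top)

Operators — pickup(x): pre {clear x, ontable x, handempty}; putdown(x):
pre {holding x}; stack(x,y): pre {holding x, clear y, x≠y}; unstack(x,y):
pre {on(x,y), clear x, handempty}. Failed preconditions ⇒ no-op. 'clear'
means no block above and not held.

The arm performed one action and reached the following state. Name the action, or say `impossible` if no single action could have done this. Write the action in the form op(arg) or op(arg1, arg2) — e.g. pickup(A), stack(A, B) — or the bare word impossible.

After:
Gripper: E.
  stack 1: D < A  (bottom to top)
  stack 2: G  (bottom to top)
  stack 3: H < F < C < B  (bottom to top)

target: towers=[D/A; G; H/F/C/B] holding=E
         pickup(G) → towers=[D/A; E; H/F/C/B] holding=G
     unstack(A, D) → towers=[D; E; G; H/F/C/B] holding=A
         pickup(E) → towers=[D/A; G; H/F/C/B] holding=E  ← match
     unstack(B, C) → towers=[D/A; E; G; H/F/C] holding=B

pickup(E)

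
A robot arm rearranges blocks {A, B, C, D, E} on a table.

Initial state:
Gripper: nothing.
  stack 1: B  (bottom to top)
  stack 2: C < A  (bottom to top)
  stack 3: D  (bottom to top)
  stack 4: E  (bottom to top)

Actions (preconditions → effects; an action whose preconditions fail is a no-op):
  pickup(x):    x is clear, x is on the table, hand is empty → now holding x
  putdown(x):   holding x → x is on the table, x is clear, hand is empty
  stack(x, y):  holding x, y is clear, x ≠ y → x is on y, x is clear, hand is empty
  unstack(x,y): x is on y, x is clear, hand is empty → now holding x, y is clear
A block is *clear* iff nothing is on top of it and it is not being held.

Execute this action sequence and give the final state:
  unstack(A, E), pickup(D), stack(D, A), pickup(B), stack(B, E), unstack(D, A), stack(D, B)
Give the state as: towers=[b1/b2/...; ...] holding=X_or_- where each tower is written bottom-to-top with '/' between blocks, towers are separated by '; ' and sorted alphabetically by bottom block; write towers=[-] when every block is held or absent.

towers=[C/A; E/B/D] holding=-

step 1 (unstack(A, E)) [no-op]: towers=[B; C/A; D; E] holding=-
step 2 (pickup(D)): towers=[B; C/A; E] holding=D
step 3 (stack(D, A)): towers=[B; C/A/D; E] holding=-
step 4 (pickup(B)): towers=[C/A/D; E] holding=B
step 5 (stack(B, E)): towers=[C/A/D; E/B] holding=-
step 6 (unstack(D, A)): towers=[C/A; E/B] holding=D
step 7 (stack(D, B)): towers=[C/A; E/B/D] holding=-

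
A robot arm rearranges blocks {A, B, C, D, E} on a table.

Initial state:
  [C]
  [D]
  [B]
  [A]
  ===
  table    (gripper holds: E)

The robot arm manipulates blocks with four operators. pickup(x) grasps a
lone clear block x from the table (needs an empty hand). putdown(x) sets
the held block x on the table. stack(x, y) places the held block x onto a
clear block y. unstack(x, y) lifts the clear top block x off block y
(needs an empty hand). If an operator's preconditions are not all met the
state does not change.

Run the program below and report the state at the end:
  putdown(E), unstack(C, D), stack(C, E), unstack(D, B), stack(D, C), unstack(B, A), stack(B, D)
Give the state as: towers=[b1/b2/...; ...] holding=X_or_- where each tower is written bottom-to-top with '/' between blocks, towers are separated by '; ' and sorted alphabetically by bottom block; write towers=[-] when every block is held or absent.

towers=[A; E/C/D/B] holding=-

step 1 (putdown(E)): towers=[A/B/D/C; E] holding=-
step 2 (unstack(C, D)): towers=[A/B/D; E] holding=C
step 3 (stack(C, E)): towers=[A/B/D; E/C] holding=-
step 4 (unstack(D, B)): towers=[A/B; E/C] holding=D
step 5 (stack(D, C)): towers=[A/B; E/C/D] holding=-
step 6 (unstack(B, A)): towers=[A; E/C/D] holding=B
step 7 (stack(B, D)): towers=[A; E/C/D/B] holding=-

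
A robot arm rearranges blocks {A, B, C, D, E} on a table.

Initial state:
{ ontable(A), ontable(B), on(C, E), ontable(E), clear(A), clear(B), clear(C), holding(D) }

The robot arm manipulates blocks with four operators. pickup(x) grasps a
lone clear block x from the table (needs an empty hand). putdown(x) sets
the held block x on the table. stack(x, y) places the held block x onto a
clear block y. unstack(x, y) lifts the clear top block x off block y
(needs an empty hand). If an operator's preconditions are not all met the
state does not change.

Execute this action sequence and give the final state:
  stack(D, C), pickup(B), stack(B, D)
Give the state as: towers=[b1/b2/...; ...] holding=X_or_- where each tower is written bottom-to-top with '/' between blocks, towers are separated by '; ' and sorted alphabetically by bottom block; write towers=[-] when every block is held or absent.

step 1 (stack(D, C)): towers=[A; B; E/C/D] holding=-
step 2 (pickup(B)): towers=[A; E/C/D] holding=B
step 3 (stack(B, D)): towers=[A; E/C/D/B] holding=-

towers=[A; E/C/D/B] holding=-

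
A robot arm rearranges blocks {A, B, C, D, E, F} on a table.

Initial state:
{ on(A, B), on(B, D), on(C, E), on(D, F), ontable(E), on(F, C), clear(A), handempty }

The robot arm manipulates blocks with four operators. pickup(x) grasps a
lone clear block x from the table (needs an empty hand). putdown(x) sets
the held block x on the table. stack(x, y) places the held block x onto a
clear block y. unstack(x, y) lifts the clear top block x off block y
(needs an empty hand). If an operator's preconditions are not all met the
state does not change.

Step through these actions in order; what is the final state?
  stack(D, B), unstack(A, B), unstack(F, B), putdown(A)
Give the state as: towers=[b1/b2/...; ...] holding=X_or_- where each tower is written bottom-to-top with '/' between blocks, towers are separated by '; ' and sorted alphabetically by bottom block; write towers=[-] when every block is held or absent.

step 1 (stack(D, B)) [no-op]: towers=[E/C/F/D/B/A] holding=-
step 2 (unstack(A, B)): towers=[E/C/F/D/B] holding=A
step 3 (unstack(F, B)) [no-op]: towers=[E/C/F/D/B] holding=A
step 4 (putdown(A)): towers=[A; E/C/F/D/B] holding=-

towers=[A; E/C/F/D/B] holding=-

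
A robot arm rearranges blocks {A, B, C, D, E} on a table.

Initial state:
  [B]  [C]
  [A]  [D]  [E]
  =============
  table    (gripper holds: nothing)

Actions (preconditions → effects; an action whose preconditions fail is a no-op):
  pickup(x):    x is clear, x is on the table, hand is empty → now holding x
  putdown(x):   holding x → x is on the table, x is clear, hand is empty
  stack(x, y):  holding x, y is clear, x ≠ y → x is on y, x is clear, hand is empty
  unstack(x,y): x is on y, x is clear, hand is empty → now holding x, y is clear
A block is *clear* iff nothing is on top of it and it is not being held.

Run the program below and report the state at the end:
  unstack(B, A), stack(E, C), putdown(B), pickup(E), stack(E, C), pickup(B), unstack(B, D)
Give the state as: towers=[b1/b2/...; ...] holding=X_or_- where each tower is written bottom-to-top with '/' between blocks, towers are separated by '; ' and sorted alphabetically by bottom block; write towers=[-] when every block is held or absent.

step 1 (unstack(B, A)): towers=[A; D/C; E] holding=B
step 2 (stack(E, C)) [no-op]: towers=[A; D/C; E] holding=B
step 3 (putdown(B)): towers=[A; B; D/C; E] holding=-
step 4 (pickup(E)): towers=[A; B; D/C] holding=E
step 5 (stack(E, C)): towers=[A; B; D/C/E] holding=-
step 6 (pickup(B)): towers=[A; D/C/E] holding=B
step 7 (unstack(B, D)) [no-op]: towers=[A; D/C/E] holding=B

towers=[A; D/C/E] holding=B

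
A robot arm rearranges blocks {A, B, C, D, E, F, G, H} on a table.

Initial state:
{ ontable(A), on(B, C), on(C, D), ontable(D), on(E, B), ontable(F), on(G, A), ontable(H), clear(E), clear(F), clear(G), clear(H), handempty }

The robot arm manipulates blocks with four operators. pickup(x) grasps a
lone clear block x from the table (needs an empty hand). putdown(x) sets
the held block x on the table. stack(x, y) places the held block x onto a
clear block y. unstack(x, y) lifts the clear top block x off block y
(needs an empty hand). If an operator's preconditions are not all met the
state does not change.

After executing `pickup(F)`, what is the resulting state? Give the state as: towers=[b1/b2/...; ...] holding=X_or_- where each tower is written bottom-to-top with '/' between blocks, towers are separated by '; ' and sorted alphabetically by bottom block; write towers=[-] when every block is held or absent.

towers=[A/G; D/C/B/E; H] holding=F

before: towers=[A/G; D/C/B/E; F; H] holding=-
pre[pickup(F)]: clear(F) yes, ontable(F) yes, handempty yes
all met → apply pickup(F)
after:  towers=[A/G; D/C/B/E; H] holding=F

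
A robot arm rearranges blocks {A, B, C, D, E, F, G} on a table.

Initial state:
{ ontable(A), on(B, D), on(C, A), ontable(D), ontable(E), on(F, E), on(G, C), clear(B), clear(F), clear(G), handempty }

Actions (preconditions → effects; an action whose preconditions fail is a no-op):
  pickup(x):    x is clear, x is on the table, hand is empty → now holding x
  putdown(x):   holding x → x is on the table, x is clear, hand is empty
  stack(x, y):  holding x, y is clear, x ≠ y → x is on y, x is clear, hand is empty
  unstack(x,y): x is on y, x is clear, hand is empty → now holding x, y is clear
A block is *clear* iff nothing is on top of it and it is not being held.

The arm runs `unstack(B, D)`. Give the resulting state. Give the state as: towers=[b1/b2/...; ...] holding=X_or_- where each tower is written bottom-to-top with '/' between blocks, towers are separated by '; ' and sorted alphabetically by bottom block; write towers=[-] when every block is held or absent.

towers=[A/C/G; D; E/F] holding=B

before: towers=[A/C/G; D/B; E/F] holding=-
pre[unstack(B, D)]: on(B,D) yes, clear(B) yes, handempty yes
all met → apply unstack(B, D)
after:  towers=[A/C/G; D; E/F] holding=B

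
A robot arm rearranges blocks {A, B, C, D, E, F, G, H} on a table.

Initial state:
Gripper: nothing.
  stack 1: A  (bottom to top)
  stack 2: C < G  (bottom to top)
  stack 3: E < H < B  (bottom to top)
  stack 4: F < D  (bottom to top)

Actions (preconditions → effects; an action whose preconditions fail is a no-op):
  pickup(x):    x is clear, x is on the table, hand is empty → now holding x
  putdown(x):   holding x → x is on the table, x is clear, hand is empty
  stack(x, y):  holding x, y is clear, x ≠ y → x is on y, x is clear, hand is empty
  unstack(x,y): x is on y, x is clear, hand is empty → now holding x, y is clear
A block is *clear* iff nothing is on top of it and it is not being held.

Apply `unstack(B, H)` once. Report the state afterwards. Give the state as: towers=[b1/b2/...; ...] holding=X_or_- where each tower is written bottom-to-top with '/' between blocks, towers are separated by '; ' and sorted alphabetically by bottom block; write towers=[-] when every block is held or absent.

towers=[A; C/G; E/H; F/D] holding=B

before: towers=[A; C/G; E/H/B; F/D] holding=-
pre[unstack(B, H)]: on(B,H) ✓, clear(B) ✓, handempty ✓
all met → apply unstack(B, H)
after:  towers=[A; C/G; E/H; F/D] holding=B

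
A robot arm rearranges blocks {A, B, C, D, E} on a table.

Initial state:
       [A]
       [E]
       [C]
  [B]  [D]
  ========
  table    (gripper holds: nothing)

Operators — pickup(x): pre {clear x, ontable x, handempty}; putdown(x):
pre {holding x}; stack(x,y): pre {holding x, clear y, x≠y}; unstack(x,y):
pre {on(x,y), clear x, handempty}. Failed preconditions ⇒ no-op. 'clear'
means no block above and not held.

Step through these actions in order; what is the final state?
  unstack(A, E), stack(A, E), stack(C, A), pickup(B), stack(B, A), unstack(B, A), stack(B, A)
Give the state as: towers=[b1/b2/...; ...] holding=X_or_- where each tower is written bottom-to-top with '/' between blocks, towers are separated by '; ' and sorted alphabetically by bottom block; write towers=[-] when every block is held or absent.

towers=[D/C/E/A/B] holding=-

step 1 (unstack(A, E)): towers=[B; D/C/E] holding=A
step 2 (stack(A, E)): towers=[B; D/C/E/A] holding=-
step 3 (stack(C, A)) [no-op]: towers=[B; D/C/E/A] holding=-
step 4 (pickup(B)): towers=[D/C/E/A] holding=B
step 5 (stack(B, A)): towers=[D/C/E/A/B] holding=-
step 6 (unstack(B, A)): towers=[D/C/E/A] holding=B
step 7 (stack(B, A)): towers=[D/C/E/A/B] holding=-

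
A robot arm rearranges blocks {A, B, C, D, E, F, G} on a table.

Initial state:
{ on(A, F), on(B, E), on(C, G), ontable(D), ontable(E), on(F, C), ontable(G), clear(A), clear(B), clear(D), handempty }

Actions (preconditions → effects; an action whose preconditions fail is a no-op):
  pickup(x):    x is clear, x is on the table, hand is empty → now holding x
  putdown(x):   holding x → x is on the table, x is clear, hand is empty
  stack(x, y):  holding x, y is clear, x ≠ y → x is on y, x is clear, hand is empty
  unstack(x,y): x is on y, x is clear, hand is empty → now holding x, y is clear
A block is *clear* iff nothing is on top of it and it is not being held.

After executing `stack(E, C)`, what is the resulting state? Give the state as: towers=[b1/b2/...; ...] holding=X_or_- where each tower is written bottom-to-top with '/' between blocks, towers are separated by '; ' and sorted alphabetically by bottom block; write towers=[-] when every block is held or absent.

before: towers=[D; E/B; G/C/F/A] holding=-
pre[stack(E, C)]: holding(E) fail, clear(C) fail, E≠C ok
holding(E), clear(C) unmet → stack(E, C) is a no-op
after:  towers=[D; E/B; G/C/F/A] holding=-

towers=[D; E/B; G/C/F/A] holding=-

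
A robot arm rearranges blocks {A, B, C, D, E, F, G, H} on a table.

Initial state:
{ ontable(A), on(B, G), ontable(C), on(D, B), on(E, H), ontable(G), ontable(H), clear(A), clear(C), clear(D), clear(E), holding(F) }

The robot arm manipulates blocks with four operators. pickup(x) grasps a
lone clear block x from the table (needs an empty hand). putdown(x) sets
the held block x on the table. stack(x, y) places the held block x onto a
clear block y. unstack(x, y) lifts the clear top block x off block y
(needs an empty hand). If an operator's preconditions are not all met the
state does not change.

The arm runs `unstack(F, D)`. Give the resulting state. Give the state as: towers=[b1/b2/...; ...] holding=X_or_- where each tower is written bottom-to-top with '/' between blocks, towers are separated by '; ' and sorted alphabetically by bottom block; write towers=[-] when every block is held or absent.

towers=[A; C; G/B/D; H/E] holding=F

before: towers=[A; C; G/B/D; H/E] holding=F
pre[unstack(F, D)]: on(F,D) no, clear(F) no, handempty no
on(F,D), clear(F), handempty unmet → unstack(F, D) is a no-op
after:  towers=[A; C; G/B/D; H/E] holding=F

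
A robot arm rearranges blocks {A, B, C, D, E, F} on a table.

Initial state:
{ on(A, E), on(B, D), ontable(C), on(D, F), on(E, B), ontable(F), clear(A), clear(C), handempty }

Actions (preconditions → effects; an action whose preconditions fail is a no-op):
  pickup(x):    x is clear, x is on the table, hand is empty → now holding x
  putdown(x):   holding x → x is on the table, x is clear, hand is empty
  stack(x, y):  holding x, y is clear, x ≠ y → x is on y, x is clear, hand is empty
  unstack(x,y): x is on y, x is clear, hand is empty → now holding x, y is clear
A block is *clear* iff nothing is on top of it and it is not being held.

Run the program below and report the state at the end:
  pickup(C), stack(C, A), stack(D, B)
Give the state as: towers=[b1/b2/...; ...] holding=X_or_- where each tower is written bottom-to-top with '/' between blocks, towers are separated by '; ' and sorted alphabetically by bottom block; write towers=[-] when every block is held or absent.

towers=[F/D/B/E/A/C] holding=-

step 1 (pickup(C)): towers=[F/D/B/E/A] holding=C
step 2 (stack(C, A)): towers=[F/D/B/E/A/C] holding=-
step 3 (stack(D, B)) [no-op]: towers=[F/D/B/E/A/C] holding=-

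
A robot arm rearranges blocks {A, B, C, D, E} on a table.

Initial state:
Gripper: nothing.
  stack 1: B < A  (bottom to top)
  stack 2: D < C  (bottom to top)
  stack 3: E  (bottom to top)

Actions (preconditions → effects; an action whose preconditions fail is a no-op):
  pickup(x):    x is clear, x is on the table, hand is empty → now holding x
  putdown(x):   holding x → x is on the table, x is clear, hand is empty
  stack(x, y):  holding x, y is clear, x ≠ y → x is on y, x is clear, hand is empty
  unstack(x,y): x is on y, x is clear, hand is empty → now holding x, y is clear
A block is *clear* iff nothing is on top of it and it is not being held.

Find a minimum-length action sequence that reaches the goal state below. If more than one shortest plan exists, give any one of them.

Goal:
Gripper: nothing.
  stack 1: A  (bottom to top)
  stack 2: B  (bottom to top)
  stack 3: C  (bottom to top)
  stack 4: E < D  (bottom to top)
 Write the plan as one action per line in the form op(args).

unstack(A, B)
putdown(A)
unstack(C, D)
putdown(C)
pickup(D)
stack(D, E)

step 1 (unstack(A, B)): towers=[B; D/C; E] holding=A
step 2 (putdown(A)): towers=[A; B; D/C; E] holding=-
step 3 (unstack(C, D)): towers=[A; B; D; E] holding=C
step 4 (putdown(C)): towers=[A; B; C; D; E] holding=-
step 5 (pickup(D)): towers=[A; B; C; E] holding=D
step 6 (stack(D, E)): towers=[A; B; C; E/D] holding=-
goal check: towers=[A; B; C; E/D] holding=- — reached (length 6, optimal by BFS)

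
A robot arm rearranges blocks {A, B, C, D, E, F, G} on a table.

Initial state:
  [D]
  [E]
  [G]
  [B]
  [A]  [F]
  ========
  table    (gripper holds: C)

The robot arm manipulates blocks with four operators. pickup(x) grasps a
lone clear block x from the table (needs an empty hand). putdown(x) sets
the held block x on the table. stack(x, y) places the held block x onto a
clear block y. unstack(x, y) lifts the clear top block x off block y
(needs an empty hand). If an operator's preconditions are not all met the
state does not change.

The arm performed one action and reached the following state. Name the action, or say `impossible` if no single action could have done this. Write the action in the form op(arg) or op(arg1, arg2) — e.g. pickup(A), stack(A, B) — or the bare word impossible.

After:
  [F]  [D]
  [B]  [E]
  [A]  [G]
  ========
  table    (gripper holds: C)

impossible

target: towers=[A/B/F; G/E/D] holding=C
        putdown(C) → towers=[A/B/G/E/D; C; F] holding=-
       stack(C, F) → towers=[A/B/G/E/D; F/C] holding=-
       stack(C, D) → towers=[A/B/G/E/D/C; F] holding=-
none of the 3 applicable actions match → impossible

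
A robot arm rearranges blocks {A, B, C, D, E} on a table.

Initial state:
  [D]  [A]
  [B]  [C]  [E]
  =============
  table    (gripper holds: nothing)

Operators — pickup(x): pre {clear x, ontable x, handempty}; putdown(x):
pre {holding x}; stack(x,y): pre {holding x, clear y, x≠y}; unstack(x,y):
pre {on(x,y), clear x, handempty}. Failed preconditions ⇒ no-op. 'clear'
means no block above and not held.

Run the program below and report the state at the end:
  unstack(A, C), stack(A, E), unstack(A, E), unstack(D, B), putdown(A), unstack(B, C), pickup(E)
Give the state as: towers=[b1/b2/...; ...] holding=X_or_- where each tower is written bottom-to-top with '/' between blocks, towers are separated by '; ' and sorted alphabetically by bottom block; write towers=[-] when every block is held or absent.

step 1 (unstack(A, C)): towers=[B/D; C; E] holding=A
step 2 (stack(A, E)): towers=[B/D; C; E/A] holding=-
step 3 (unstack(A, E)): towers=[B/D; C; E] holding=A
step 4 (unstack(D, B)) [no-op]: towers=[B/D; C; E] holding=A
step 5 (putdown(A)): towers=[A; B/D; C; E] holding=-
step 6 (unstack(B, C)) [no-op]: towers=[A; B/D; C; E] holding=-
step 7 (pickup(E)): towers=[A; B/D; C] holding=E

towers=[A; B/D; C] holding=E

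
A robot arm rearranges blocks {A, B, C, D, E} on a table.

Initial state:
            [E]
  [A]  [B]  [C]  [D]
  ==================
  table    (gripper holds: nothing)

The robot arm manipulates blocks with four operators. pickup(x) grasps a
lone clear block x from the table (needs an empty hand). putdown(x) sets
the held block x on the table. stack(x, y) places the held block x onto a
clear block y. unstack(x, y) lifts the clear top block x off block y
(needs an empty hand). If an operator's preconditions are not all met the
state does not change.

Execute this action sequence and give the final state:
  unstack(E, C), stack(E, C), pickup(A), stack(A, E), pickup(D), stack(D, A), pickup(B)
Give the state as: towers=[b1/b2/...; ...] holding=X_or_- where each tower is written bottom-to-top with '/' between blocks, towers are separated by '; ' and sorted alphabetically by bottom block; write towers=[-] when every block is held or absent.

step 1 (unstack(E, C)): towers=[A; B; C; D] holding=E
step 2 (stack(E, C)): towers=[A; B; C/E; D] holding=-
step 3 (pickup(A)): towers=[B; C/E; D] holding=A
step 4 (stack(A, E)): towers=[B; C/E/A; D] holding=-
step 5 (pickup(D)): towers=[B; C/E/A] holding=D
step 6 (stack(D, A)): towers=[B; C/E/A/D] holding=-
step 7 (pickup(B)): towers=[C/E/A/D] holding=B

towers=[C/E/A/D] holding=B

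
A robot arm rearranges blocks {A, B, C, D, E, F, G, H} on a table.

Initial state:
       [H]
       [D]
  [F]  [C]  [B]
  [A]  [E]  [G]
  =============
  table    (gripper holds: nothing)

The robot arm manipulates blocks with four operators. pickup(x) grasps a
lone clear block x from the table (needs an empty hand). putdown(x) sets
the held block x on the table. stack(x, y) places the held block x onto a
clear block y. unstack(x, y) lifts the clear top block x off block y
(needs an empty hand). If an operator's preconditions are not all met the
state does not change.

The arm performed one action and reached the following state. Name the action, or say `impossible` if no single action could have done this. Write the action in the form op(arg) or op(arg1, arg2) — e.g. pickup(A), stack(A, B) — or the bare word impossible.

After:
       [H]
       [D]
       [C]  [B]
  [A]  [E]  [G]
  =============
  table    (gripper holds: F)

unstack(F, A)

target: towers=[A; E/C/D/H; G/B] holding=F
     unstack(H, D) → towers=[A/F; E/C/D; G/B] holding=H
     unstack(B, G) → towers=[A/F; E/C/D/H; G] holding=B
     unstack(F, A) → towers=[A; E/C/D/H; G/B] holding=F  ← match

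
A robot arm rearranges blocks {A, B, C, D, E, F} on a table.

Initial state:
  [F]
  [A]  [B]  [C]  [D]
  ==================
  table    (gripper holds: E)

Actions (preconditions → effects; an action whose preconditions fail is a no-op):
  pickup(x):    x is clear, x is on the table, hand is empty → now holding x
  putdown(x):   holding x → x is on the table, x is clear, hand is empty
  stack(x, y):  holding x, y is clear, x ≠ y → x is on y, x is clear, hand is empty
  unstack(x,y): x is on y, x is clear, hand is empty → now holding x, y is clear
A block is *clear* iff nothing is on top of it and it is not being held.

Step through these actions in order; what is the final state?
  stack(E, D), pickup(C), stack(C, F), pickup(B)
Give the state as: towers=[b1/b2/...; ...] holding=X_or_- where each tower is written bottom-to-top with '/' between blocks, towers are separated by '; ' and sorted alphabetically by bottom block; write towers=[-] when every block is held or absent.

step 1 (stack(E, D)): towers=[A/F; B; C; D/E] holding=-
step 2 (pickup(C)): towers=[A/F; B; D/E] holding=C
step 3 (stack(C, F)): towers=[A/F/C; B; D/E] holding=-
step 4 (pickup(B)): towers=[A/F/C; D/E] holding=B

towers=[A/F/C; D/E] holding=B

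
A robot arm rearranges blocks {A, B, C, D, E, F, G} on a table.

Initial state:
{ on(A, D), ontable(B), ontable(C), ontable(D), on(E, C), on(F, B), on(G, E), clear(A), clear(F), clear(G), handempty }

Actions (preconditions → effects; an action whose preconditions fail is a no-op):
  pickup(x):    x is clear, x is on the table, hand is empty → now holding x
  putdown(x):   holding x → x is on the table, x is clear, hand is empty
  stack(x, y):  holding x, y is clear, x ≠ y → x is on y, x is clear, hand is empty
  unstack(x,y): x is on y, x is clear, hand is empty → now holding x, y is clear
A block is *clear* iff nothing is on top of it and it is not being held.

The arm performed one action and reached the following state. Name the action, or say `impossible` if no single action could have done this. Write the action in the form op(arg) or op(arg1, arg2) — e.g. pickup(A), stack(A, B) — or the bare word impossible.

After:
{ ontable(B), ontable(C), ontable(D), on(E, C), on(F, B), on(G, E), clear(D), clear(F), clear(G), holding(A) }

unstack(A, D)

target: towers=[B/F; C/E/G; D] holding=A
     unstack(F, B) → towers=[B; C/E/G; D/A] holding=F
     unstack(G, E) → towers=[B/F; C/E; D/A] holding=G
     unstack(A, D) → towers=[B/F; C/E/G; D] holding=A  ← match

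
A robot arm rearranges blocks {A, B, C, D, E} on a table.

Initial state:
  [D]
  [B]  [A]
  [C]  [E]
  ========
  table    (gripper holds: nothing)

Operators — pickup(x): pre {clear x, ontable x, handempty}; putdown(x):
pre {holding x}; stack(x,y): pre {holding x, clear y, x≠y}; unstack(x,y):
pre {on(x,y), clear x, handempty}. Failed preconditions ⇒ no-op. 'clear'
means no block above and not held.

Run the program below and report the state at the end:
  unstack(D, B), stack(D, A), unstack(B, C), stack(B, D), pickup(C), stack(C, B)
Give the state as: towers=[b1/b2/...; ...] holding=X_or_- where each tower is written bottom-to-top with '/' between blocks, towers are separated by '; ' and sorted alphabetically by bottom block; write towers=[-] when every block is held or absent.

towers=[E/A/D/B/C] holding=-

step 1 (unstack(D, B)): towers=[C/B; E/A] holding=D
step 2 (stack(D, A)): towers=[C/B; E/A/D] holding=-
step 3 (unstack(B, C)): towers=[C; E/A/D] holding=B
step 4 (stack(B, D)): towers=[C; E/A/D/B] holding=-
step 5 (pickup(C)): towers=[E/A/D/B] holding=C
step 6 (stack(C, B)): towers=[E/A/D/B/C] holding=-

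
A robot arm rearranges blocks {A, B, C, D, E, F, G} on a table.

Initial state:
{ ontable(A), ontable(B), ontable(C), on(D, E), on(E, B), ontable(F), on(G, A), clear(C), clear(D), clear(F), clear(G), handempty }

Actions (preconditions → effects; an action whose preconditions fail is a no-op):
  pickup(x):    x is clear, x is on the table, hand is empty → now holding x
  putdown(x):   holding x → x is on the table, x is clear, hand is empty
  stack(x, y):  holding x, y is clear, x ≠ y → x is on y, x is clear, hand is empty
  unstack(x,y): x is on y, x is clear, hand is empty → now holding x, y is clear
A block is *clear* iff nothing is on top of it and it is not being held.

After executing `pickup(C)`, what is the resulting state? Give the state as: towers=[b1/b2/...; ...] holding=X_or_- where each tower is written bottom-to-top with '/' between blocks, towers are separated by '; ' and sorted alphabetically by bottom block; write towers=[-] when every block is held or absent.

before: towers=[A/G; B/E/D; C; F] holding=-
pre[pickup(C)]: clear(C) yes, ontable(C) yes, handempty yes
all met → apply pickup(C)
after:  towers=[A/G; B/E/D; F] holding=C

towers=[A/G; B/E/D; F] holding=C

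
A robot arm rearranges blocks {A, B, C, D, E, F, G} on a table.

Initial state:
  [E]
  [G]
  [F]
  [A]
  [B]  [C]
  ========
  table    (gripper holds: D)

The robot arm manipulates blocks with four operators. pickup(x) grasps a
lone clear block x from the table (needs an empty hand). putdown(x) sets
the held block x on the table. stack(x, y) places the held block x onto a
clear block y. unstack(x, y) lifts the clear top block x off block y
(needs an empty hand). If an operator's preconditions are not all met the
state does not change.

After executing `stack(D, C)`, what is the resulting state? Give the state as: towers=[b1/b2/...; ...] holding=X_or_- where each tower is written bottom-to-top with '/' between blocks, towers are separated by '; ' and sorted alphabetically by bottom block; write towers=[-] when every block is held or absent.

towers=[B/A/F/G/E; C/D] holding=-

before: towers=[B/A/F/G/E; C] holding=D
pre[stack(D, C)]: holding(D) yes, clear(C) yes, D≠C yes
all met → apply stack(D, C)
after:  towers=[B/A/F/G/E; C/D] holding=-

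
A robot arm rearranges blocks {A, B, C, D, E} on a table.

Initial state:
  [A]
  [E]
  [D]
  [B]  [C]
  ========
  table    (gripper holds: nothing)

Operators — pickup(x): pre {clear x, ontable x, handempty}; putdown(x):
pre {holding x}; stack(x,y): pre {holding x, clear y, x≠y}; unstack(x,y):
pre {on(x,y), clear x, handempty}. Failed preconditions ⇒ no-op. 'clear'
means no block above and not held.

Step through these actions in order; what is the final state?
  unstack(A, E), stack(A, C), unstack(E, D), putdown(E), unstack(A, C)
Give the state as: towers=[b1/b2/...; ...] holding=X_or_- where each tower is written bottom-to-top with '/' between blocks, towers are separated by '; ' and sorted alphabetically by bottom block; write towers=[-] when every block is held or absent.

towers=[B/D; C; E] holding=A

step 1 (unstack(A, E)): towers=[B/D/E; C] holding=A
step 2 (stack(A, C)): towers=[B/D/E; C/A] holding=-
step 3 (unstack(E, D)): towers=[B/D; C/A] holding=E
step 4 (putdown(E)): towers=[B/D; C/A; E] holding=-
step 5 (unstack(A, C)): towers=[B/D; C; E] holding=A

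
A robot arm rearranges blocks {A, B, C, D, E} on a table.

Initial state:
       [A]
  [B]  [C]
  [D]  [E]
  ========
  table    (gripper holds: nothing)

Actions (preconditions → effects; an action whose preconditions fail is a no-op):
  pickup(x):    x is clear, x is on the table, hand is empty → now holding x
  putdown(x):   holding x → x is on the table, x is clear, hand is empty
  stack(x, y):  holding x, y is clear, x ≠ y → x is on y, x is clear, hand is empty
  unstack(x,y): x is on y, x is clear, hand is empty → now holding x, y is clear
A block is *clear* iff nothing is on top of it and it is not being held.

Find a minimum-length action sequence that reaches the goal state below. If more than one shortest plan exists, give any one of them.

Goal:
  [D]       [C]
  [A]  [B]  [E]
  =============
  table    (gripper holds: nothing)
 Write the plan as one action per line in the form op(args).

unstack(B, D)
putdown(B)
unstack(A, C)
putdown(A)
pickup(D)
stack(D, A)

step 1 (unstack(B, D)): towers=[D; E/C/A] holding=B
step 2 (putdown(B)): towers=[B; D; E/C/A] holding=-
step 3 (unstack(A, C)): towers=[B; D; E/C] holding=A
step 4 (putdown(A)): towers=[A; B; D; E/C] holding=-
step 5 (pickup(D)): towers=[A; B; E/C] holding=D
step 6 (stack(D, A)): towers=[A/D; B; E/C] holding=-
goal check: towers=[A/D; B; E/C] holding=- — reached (length 6, optimal by BFS)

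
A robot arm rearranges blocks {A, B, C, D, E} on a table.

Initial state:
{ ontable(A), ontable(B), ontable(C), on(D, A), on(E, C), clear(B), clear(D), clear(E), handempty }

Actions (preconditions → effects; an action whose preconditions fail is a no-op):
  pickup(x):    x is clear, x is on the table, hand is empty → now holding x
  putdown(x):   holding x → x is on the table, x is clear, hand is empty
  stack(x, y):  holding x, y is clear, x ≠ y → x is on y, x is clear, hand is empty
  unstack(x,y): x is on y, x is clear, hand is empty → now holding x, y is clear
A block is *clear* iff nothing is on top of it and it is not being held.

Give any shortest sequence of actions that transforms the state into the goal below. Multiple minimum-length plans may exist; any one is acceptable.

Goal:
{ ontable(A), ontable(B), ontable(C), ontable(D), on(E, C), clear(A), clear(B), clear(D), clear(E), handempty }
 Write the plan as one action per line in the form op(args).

step 1 (unstack(D, A)): towers=[A; B; C/E] holding=D
step 2 (putdown(D)): towers=[A; B; C/E; D] holding=-
goal check: towers=[A; B; C/E; D] holding=- — reached (length 2, optimal by BFS)

unstack(D, A)
putdown(D)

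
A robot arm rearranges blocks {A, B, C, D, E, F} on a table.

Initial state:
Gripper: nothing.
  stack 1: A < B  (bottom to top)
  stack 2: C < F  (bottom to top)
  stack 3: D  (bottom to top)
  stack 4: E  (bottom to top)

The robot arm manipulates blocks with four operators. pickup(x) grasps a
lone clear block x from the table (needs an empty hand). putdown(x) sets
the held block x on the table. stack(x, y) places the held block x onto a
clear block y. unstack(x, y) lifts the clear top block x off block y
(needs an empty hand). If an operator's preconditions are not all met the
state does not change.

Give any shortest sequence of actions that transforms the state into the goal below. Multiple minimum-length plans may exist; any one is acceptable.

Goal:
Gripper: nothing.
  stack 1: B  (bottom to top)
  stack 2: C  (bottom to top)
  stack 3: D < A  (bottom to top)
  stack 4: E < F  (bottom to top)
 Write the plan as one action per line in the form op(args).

step 1 (unstack(B, A)): towers=[A; C/F; D; E] holding=B
step 2 (putdown(B)): towers=[A; B; C/F; D; E] holding=-
step 3 (unstack(F, C)): towers=[A; B; C; D; E] holding=F
step 4 (stack(F, E)): towers=[A; B; C; D; E/F] holding=-
step 5 (pickup(A)): towers=[B; C; D; E/F] holding=A
step 6 (stack(A, D)): towers=[B; C; D/A; E/F] holding=-
goal check: towers=[B; C; D/A; E/F] holding=- — reached (length 6, optimal by BFS)

unstack(B, A)
putdown(B)
unstack(F, C)
stack(F, E)
pickup(A)
stack(A, D)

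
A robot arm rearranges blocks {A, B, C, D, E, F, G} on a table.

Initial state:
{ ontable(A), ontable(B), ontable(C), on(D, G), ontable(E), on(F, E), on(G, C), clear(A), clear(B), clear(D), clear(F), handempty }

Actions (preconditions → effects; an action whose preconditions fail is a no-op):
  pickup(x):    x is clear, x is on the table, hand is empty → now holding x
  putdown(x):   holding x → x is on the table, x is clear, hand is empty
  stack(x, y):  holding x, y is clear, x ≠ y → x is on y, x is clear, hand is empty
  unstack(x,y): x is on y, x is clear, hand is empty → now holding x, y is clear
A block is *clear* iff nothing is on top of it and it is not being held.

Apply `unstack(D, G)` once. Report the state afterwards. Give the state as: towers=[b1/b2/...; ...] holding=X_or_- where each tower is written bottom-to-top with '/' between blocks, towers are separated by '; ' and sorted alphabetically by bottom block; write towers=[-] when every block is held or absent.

towers=[A; B; C/G; E/F] holding=D

before: towers=[A; B; C/G/D; E/F] holding=-
pre[unstack(D, G)]: on(D,G) ok, clear(D) ok, handempty ok
all met → apply unstack(D, G)
after:  towers=[A; B; C/G; E/F] holding=D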